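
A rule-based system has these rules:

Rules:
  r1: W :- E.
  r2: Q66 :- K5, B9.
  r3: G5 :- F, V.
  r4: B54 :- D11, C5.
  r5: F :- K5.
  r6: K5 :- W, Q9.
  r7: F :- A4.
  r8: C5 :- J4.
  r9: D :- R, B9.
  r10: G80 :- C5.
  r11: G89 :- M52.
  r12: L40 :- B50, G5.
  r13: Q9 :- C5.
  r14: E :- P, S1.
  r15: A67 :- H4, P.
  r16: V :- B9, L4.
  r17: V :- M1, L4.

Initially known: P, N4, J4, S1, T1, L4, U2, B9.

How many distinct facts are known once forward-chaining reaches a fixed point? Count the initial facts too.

18

Round 1 fires r8, r14, r16, giving C5, E, V.
Round 2 fires r1, r10, r13, giving W, G80, Q9.
Round 3 fires r6, giving K5.
Round 4 fires r2, r5, giving Q66, F.
Round 5 fires r3, giving G5.
Closure: {B9, C5, E, F, G5, G80, J4, K5, L4, N4, P, Q66, Q9, S1, T1, U2, V, W} — 18 facts.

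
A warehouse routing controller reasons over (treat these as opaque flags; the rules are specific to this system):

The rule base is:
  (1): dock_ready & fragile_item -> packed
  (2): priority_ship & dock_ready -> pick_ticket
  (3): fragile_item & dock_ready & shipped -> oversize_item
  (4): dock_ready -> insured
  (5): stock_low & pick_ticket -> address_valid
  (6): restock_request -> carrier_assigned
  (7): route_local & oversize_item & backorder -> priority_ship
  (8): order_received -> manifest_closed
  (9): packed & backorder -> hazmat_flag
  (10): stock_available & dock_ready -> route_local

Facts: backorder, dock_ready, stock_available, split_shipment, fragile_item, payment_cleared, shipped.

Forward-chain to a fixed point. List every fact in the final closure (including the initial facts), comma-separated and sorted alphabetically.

Round 1 — (1), (3), (4), (10), derive packed, oversize_item, insured, route_local.
Round 2 — (7), (9), derive priority_ship, hazmat_flag.
Round 3 — (2), derive pick_ticket.

backorder, dock_ready, fragile_item, hazmat_flag, insured, oversize_item, packed, payment_cleared, pick_ticket, priority_ship, route_local, shipped, split_shipment, stock_available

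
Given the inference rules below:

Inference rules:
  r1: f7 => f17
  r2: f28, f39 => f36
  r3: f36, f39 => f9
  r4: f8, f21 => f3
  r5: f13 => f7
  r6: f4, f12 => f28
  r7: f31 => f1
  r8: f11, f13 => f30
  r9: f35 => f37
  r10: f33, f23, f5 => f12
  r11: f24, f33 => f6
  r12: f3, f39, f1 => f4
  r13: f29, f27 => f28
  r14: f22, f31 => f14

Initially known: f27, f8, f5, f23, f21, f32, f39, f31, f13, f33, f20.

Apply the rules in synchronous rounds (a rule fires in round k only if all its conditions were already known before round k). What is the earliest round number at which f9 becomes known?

Round 1 — r4, r5, r7, r10, derive f3, f7, f1, f12.
Round 2 — r1, r12, derive f17, f4.
Round 3 — r6, derive f28.
Round 4 — r2, derive f36.
Round 5 — r3, derive f9.
f9 first appears in round 5.

5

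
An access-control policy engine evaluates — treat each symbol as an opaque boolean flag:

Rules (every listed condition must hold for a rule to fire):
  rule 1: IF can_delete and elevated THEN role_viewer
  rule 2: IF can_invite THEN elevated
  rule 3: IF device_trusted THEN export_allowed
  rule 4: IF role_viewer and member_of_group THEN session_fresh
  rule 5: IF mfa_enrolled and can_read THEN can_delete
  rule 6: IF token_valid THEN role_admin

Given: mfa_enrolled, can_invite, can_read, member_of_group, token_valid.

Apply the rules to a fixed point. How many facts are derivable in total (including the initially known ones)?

10

Round 1: rule 2 [IF can_invite THEN elevated]; rule 5 [IF mfa_enrolled and can_read THEN can_delete]; rule 6 [IF token_valid THEN role_admin]. Adds elevated, can_delete, role_admin.
Round 2: rule 1 [IF can_delete and elevated THEN role_viewer]. Adds role_viewer.
Round 3: rule 4 [IF role_viewer and member_of_group THEN session_fresh]. Adds session_fresh.
Closure: {can_delete, can_invite, can_read, elevated, member_of_group, mfa_enrolled, role_admin, role_viewer, session_fresh, token_valid} — 10 facts.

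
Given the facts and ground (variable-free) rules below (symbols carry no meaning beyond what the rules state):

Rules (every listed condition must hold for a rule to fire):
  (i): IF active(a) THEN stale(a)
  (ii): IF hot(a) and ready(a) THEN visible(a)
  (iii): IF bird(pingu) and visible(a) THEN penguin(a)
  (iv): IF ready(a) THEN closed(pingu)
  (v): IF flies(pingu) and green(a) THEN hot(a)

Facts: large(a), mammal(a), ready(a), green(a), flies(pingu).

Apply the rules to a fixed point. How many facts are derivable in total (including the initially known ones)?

[1] (iv) [IF ready(a) THEN closed(pingu)]; (v) [IF flies(pingu) and green(a) THEN hot(a)]. ⇒ new: closed(pingu), hot(a).
[2] (ii) [IF hot(a) and ready(a) THEN visible(a)]. ⇒ new: visible(a).
Closure: {closed(pingu), flies(pingu), green(a), hot(a), large(a), mammal(a), ready(a), visible(a)} — 8 facts.

8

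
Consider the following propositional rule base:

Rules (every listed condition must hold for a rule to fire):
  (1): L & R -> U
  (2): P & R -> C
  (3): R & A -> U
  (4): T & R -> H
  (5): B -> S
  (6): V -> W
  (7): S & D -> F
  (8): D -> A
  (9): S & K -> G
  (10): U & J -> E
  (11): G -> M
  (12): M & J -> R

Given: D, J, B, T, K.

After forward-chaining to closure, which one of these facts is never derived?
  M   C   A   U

Round 1: (5) [B -> S]; (8) [D -> A]. Adds S, A.
Round 2: (7) [S & D -> F]; (9) [S & K -> G]. Adds F, G.
Round 3: (11) [G -> M]. Adds M.
Round 4: (12) [M & J -> R]. Adds R.
Round 5: (3) [R & A -> U]; (4) [T & R -> H]. Adds U, H.
Round 6: (10) [U & J -> E]. Adds E.
Derived: U (round 5), A (round 1), M (round 3). C never appears in any round.

C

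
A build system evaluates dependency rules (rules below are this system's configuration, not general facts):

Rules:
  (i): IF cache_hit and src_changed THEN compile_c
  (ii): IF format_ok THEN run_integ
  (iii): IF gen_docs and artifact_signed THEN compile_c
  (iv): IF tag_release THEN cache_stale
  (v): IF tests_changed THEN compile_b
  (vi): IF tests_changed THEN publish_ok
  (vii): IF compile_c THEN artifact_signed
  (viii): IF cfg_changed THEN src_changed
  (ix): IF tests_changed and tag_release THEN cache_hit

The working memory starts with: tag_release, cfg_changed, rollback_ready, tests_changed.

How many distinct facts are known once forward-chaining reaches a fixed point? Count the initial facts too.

11

Round 1: (iv) [IF tag_release THEN cache_stale]; (v) [IF tests_changed THEN compile_b]; (vi) [IF tests_changed THEN publish_ok]; (viii) [IF cfg_changed THEN src_changed]; (ix) [IF tests_changed and tag_release THEN cache_hit]. New: cache_stale, compile_b, publish_ok, src_changed, cache_hit.
Round 2: (i) [IF cache_hit and src_changed THEN compile_c]. New: compile_c.
Round 3: (vii) [IF compile_c THEN artifact_signed]. New: artifact_signed.
Closure: {artifact_signed, cache_hit, cache_stale, cfg_changed, compile_b, compile_c, publish_ok, rollback_ready, src_changed, tag_release, tests_changed} — 11 facts.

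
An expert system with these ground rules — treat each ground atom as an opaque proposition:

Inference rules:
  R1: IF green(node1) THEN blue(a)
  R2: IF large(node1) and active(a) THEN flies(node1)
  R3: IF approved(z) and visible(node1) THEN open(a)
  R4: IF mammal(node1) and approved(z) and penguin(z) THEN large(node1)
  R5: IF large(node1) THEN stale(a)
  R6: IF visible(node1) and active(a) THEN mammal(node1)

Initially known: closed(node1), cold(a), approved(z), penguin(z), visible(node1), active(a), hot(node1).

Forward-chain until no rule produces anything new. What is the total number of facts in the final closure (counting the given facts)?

12

Round 1 — R3, R6, derive open(a), mammal(node1).
Round 2 — R4, derive large(node1).
Round 3 — R2, R5, derive flies(node1), stale(a).
Closure: {active(a), approved(z), closed(node1), cold(a), flies(node1), hot(node1), large(node1), mammal(node1), open(a), penguin(z), stale(a), visible(node1)} — 12 facts.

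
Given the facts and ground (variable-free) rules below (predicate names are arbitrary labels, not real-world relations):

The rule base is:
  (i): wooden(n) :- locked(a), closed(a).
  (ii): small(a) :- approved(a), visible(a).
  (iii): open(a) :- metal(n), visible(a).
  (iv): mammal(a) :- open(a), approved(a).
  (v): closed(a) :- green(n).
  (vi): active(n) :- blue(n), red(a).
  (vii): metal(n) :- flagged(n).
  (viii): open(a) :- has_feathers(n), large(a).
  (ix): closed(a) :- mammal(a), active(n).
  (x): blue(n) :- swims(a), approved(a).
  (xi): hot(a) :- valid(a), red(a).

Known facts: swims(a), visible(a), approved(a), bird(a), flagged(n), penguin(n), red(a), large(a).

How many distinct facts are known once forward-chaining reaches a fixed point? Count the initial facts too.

15

[1] (ii) [small(a) :- approved(a), visible(a).]; (vii) [metal(n) :- flagged(n).]; (x) [blue(n) :- swims(a), approved(a).]. ⇒ new: small(a), metal(n), blue(n).
[2] (iii) [open(a) :- metal(n), visible(a).]; (vi) [active(n) :- blue(n), red(a).]. ⇒ new: open(a), active(n).
[3] (iv) [mammal(a) :- open(a), approved(a).]. ⇒ new: mammal(a).
[4] (ix) [closed(a) :- mammal(a), active(n).]. ⇒ new: closed(a).
Closure: {active(n), approved(a), bird(a), blue(n), closed(a), flagged(n), large(a), mammal(a), metal(n), open(a), penguin(n), red(a), small(a), swims(a), visible(a)} — 15 facts.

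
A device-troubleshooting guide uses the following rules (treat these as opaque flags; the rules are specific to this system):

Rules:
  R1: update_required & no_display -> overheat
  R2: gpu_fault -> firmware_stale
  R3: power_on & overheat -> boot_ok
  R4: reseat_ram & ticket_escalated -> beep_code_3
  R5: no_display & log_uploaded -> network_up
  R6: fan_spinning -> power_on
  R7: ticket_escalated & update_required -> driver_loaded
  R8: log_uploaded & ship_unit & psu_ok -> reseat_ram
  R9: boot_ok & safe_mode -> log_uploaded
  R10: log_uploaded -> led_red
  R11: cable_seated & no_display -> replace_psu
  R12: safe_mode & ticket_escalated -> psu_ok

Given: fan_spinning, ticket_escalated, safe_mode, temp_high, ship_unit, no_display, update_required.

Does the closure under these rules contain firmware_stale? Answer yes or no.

no

Round 1 fires R1, R6, R7, R12, giving overheat, power_on, driver_loaded, psu_ok.
Round 2 fires R3, giving boot_ok.
Round 3 fires R9, giving log_uploaded.
Round 4 fires R5, R8, R10, giving network_up, reseat_ram, led_red.
Round 5 fires R4, giving beep_code_3.
Fixed point reached. firmware_stale is concluded only by R2; R2 needs gpu_fault (never derived).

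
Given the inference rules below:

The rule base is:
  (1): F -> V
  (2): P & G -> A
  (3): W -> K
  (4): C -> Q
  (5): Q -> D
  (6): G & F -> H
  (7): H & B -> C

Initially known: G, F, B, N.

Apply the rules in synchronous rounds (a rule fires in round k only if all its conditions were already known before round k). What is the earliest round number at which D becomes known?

Round 1 fires (1), (6), giving V, H.
Round 2 fires (7), giving C.
Round 3 fires (4), giving Q.
Round 4 fires (5), giving D.
D first appears in round 4.

4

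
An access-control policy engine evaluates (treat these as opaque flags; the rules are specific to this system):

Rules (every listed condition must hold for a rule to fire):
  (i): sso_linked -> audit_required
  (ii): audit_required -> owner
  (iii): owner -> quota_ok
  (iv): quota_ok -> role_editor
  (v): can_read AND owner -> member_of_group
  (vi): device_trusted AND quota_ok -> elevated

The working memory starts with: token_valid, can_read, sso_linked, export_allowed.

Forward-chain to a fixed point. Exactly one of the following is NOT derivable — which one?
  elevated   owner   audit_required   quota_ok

Round 1: (i) [sso_linked -> audit_required]. New: audit_required.
Round 2: (ii) [audit_required -> owner]. New: owner.
Round 3: (iii) [owner -> quota_ok]; (v) [can_read AND owner -> member_of_group]. New: quota_ok, member_of_group.
Round 4: (iv) [quota_ok -> role_editor]. New: role_editor.
Derived: owner (round 2), quota_ok (round 3), audit_required (round 1). elevated never appears in any round.

elevated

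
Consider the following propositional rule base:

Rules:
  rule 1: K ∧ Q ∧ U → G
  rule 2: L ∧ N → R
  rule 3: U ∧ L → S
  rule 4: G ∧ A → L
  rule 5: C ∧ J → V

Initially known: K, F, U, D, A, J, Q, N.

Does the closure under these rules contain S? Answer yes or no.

Round 1 fires rule 1, giving G.
Round 2 fires rule 4, giving L.
Round 3 fires rule 2, rule 3, giving R, S.
S appears in round 3, so it is derivable.

yes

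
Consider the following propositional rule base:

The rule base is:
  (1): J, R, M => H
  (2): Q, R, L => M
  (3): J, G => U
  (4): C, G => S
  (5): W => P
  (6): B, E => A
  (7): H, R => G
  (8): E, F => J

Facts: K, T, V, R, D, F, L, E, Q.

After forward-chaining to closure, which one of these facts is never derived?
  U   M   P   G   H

P

[1] (2) [Q, R, L => M]; (8) [E, F => J]. ⇒ new: M, J.
[2] (1) [J, R, M => H]. ⇒ new: H.
[3] (7) [H, R => G]. ⇒ new: G.
[4] (3) [J, G => U]. ⇒ new: U.
Derived: M (round 1), H (round 2), G (round 3), U (round 4). P never appears in any round.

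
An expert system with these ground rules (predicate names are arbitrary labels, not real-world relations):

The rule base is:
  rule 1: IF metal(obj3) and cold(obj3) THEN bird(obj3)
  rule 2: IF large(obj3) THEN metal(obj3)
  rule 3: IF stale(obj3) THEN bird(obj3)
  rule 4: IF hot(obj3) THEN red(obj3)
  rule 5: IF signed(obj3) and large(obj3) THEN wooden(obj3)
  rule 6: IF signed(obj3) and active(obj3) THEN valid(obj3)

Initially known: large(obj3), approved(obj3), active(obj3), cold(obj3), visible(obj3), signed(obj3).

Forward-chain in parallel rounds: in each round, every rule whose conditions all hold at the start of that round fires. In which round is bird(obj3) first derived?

2

Round 1 fires rule 2, rule 5, rule 6, giving metal(obj3), wooden(obj3), valid(obj3).
Round 2 fires rule 1, giving bird(obj3).
bird(obj3) first appears in round 2.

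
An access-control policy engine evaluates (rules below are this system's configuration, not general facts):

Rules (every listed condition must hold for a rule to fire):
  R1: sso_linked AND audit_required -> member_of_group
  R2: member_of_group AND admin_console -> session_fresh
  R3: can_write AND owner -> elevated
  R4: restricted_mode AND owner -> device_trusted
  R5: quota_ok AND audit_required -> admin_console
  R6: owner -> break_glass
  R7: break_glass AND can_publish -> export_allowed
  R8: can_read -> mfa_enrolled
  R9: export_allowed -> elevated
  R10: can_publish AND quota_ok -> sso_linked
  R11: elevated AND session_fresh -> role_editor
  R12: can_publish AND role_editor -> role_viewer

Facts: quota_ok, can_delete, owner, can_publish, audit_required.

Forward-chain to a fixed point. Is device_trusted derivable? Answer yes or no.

no

[1] R5 [quota_ok AND audit_required -> admin_console]; R6 [owner -> break_glass]; R10 [can_publish AND quota_ok -> sso_linked]. ⇒ new: admin_console, break_glass, sso_linked.
[2] R1 [sso_linked AND audit_required -> member_of_group]; R7 [break_glass AND can_publish -> export_allowed]. ⇒ new: member_of_group, export_allowed.
[3] R2 [member_of_group AND admin_console -> session_fresh]; R9 [export_allowed -> elevated]. ⇒ new: session_fresh, elevated.
[4] R11 [elevated AND session_fresh -> role_editor]. ⇒ new: role_editor.
[5] R12 [can_publish AND role_editor -> role_viewer]. ⇒ new: role_viewer.
Fixed point reached. device_trusted is concluded only by R4; R4 needs restricted_mode (never derived).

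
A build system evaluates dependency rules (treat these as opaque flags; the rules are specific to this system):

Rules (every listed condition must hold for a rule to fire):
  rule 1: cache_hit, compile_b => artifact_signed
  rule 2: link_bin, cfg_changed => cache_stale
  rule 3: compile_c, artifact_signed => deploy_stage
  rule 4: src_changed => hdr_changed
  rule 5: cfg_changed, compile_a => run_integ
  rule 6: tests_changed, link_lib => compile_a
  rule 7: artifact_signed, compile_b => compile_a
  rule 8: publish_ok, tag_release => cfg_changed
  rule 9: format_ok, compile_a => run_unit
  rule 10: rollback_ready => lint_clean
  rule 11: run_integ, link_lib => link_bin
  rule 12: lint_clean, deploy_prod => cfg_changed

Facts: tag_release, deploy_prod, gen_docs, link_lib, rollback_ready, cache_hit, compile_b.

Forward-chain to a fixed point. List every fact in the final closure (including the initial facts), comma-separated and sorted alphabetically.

artifact_signed, cache_hit, cache_stale, cfg_changed, compile_a, compile_b, deploy_prod, gen_docs, link_bin, link_lib, lint_clean, rollback_ready, run_integ, tag_release

Round 1 fires rule 1, rule 10, giving artifact_signed, lint_clean.
Round 2 fires rule 7, rule 12, giving compile_a, cfg_changed.
Round 3 fires rule 5, giving run_integ.
Round 4 fires rule 11, giving link_bin.
Round 5 fires rule 2, giving cache_stale.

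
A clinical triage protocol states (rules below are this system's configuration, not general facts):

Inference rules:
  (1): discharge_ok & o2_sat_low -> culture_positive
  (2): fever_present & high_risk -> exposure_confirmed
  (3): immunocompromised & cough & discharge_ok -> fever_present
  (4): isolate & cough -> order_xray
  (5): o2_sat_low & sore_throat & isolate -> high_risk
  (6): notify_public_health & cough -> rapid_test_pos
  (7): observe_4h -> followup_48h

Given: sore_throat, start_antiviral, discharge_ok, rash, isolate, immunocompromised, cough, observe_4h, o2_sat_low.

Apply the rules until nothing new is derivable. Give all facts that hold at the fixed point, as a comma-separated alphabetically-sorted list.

Round 1 — (1), (3), (4), (5), (7), derive culture_positive, fever_present, order_xray, high_risk, followup_48h.
Round 2 — (2), derive exposure_confirmed.

cough, culture_positive, discharge_ok, exposure_confirmed, fever_present, followup_48h, high_risk, immunocompromised, isolate, o2_sat_low, observe_4h, order_xray, rash, sore_throat, start_antiviral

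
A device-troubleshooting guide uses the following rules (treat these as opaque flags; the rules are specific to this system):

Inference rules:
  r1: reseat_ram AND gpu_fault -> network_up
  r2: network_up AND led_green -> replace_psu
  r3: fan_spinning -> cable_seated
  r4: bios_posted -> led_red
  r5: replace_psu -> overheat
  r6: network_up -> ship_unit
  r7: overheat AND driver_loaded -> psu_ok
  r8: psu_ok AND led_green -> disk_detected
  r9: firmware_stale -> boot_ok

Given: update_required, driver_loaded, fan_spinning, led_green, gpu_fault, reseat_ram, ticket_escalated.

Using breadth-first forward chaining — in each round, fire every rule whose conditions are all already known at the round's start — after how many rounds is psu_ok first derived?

Round 1 fires r1, r3, giving network_up, cable_seated.
Round 2 fires r2, r6, giving replace_psu, ship_unit.
Round 3 fires r5, giving overheat.
Round 4 fires r7, giving psu_ok.
psu_ok first appears in round 4.

4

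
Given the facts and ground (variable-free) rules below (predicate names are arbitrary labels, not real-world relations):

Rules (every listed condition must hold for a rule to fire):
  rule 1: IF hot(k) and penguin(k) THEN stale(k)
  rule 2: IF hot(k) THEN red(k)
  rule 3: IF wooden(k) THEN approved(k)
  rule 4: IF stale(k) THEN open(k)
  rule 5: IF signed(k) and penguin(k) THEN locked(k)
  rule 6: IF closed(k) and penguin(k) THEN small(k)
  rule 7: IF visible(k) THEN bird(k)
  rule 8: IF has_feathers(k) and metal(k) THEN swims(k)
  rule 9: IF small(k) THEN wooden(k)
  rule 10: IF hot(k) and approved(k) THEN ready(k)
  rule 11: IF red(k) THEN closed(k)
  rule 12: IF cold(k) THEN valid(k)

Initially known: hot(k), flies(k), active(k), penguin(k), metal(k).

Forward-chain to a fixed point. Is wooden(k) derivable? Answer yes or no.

Round 1: rule 1 [IF hot(k) and penguin(k) THEN stale(k)]; rule 2 [IF hot(k) THEN red(k)]. Adds stale(k), red(k).
Round 2: rule 4 [IF stale(k) THEN open(k)]; rule 11 [IF red(k) THEN closed(k)]. Adds open(k), closed(k).
Round 3: rule 6 [IF closed(k) and penguin(k) THEN small(k)]. Adds small(k).
Round 4: rule 9 [IF small(k) THEN wooden(k)]. Adds wooden(k).
Round 5: rule 3 [IF wooden(k) THEN approved(k)]. Adds approved(k).
Round 6: rule 10 [IF hot(k) and approved(k) THEN ready(k)]. Adds ready(k).
wooden(k) appears in round 4, so it is derivable.

yes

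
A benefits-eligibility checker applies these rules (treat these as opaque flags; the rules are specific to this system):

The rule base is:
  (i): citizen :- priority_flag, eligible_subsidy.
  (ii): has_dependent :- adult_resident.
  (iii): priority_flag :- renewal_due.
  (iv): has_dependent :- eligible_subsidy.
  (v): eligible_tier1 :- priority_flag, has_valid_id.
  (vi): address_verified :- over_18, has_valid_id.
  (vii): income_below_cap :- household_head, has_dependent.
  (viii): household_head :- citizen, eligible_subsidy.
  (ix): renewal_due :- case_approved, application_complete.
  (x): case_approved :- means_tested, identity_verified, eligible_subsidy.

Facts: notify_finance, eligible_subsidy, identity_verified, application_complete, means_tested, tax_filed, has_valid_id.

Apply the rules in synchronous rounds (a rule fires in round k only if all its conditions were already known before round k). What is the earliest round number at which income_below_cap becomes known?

6

Round 1: (iv) [has_dependent :- eligible_subsidy.]; (x) [case_approved :- means_tested, identity_verified, eligible_subsidy.]. New: has_dependent, case_approved.
Round 2: (ix) [renewal_due :- case_approved, application_complete.]. New: renewal_due.
Round 3: (iii) [priority_flag :- renewal_due.]. New: priority_flag.
Round 4: (i) [citizen :- priority_flag, eligible_subsidy.]; (v) [eligible_tier1 :- priority_flag, has_valid_id.]. New: citizen, eligible_tier1.
Round 5: (viii) [household_head :- citizen, eligible_subsidy.]. New: household_head.
Round 6: (vii) [income_below_cap :- household_head, has_dependent.]. New: income_below_cap.
income_below_cap first appears in round 6.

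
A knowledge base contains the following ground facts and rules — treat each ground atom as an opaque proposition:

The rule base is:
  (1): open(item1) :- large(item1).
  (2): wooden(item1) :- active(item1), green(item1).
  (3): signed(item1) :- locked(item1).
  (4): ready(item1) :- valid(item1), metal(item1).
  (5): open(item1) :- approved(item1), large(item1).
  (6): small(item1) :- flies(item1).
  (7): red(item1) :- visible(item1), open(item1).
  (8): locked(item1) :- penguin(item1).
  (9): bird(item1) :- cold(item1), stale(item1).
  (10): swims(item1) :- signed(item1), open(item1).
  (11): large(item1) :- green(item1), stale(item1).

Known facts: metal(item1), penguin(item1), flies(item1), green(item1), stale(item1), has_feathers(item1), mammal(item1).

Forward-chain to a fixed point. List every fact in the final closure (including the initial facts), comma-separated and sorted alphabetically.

flies(item1), green(item1), has_feathers(item1), large(item1), locked(item1), mammal(item1), metal(item1), open(item1), penguin(item1), signed(item1), small(item1), stale(item1), swims(item1)

Round 1 — (6), (8), (11), derive small(item1), locked(item1), large(item1).
Round 2 — (1), (3), derive open(item1), signed(item1).
Round 3 — (10), derive swims(item1).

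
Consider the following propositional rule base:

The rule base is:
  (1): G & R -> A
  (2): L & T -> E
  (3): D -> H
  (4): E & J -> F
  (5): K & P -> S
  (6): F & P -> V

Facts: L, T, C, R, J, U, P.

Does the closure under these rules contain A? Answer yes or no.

Round 1 — (2), derive E.
Round 2 — (4), derive F.
Round 3 — (6), derive V.
Fixed point reached. A is concluded only by (1); (1) needs G (never derived).

no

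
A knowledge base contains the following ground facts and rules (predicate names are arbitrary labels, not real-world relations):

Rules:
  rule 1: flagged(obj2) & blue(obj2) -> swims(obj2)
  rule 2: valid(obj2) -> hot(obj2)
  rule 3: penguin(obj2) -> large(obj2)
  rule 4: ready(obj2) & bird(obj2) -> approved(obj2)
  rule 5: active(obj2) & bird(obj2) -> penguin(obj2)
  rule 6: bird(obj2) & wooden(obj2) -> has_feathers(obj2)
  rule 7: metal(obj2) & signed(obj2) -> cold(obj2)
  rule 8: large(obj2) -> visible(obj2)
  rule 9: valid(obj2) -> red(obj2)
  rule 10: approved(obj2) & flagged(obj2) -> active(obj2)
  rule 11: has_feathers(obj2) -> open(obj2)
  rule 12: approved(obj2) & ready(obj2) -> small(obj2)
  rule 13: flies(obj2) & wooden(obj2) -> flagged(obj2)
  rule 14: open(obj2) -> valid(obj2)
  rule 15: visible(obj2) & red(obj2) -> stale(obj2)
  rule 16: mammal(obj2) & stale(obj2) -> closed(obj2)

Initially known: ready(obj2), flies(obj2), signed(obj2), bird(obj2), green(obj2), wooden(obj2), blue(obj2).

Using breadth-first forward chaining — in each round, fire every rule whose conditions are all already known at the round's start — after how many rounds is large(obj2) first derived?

4

Round 1 fires rule 4, rule 6, rule 13, giving approved(obj2), has_feathers(obj2), flagged(obj2).
Round 2 fires rule 1, rule 10, rule 11, rule 12, giving swims(obj2), active(obj2), open(obj2), small(obj2).
Round 3 fires rule 5, rule 14, giving penguin(obj2), valid(obj2).
Round 4 fires rule 2, rule 3, rule 9, giving hot(obj2), large(obj2), red(obj2).
large(obj2) first appears in round 4.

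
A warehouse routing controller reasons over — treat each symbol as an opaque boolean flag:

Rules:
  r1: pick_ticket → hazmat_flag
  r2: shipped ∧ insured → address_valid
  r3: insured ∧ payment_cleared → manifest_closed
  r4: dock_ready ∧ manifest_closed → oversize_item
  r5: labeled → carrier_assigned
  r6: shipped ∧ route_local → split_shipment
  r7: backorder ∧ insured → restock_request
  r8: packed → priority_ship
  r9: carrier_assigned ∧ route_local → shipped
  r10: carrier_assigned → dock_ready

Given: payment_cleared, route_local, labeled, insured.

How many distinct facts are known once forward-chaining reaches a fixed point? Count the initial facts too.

Round 1: r3 [insured ∧ payment_cleared → manifest_closed]; r5 [labeled → carrier_assigned]. New: manifest_closed, carrier_assigned.
Round 2: r9 [carrier_assigned ∧ route_local → shipped]; r10 [carrier_assigned → dock_ready]. New: shipped, dock_ready.
Round 3: r2 [shipped ∧ insured → address_valid]; r4 [dock_ready ∧ manifest_closed → oversize_item]; r6 [shipped ∧ route_local → split_shipment]. New: address_valid, oversize_item, split_shipment.
Closure: {address_valid, carrier_assigned, dock_ready, insured, labeled, manifest_closed, oversize_item, payment_cleared, route_local, shipped, split_shipment} — 11 facts.

11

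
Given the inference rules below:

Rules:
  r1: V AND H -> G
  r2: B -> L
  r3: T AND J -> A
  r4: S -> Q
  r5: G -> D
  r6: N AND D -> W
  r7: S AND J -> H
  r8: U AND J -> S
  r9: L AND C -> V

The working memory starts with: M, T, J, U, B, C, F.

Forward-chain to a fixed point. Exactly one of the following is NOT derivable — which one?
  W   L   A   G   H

Round 1: r2 [B -> L]; r3 [T AND J -> A]; r8 [U AND J -> S]. Adds L, A, S.
Round 2: r4 [S -> Q]; r7 [S AND J -> H]; r9 [L AND C -> V]. Adds Q, H, V.
Round 3: r1 [V AND H -> G]. Adds G.
Round 4: r5 [G -> D]. Adds D.
Derived: A (round 1), L (round 1), G (round 3), H (round 2). W never appears in any round.

W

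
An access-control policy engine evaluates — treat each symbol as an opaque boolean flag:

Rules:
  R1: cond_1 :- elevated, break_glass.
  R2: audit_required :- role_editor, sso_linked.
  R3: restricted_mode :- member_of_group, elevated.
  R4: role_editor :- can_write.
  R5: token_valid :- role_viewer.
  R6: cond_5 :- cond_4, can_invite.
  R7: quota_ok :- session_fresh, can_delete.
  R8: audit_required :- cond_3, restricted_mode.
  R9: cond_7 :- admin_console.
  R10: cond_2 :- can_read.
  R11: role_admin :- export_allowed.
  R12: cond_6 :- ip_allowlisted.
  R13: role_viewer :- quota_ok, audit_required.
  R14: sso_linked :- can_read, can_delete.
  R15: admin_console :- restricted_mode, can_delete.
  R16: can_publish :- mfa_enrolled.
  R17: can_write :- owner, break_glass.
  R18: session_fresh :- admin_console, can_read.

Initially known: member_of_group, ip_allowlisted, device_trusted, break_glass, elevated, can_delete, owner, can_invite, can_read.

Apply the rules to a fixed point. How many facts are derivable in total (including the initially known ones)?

23

Round 1: R1 [cond_1 :- elevated, break_glass.]; R3 [restricted_mode :- member_of_group, elevated.]; R10 [cond_2 :- can_read.]; R12 [cond_6 :- ip_allowlisted.]; R14 [sso_linked :- can_read, can_delete.]; R17 [can_write :- owner, break_glass.]. New: cond_1, restricted_mode, cond_2, cond_6, sso_linked, can_write.
Round 2: R4 [role_editor :- can_write.]; R15 [admin_console :- restricted_mode, can_delete.]. New: role_editor, admin_console.
Round 3: R2 [audit_required :- role_editor, sso_linked.]; R9 [cond_7 :- admin_console.]; R18 [session_fresh :- admin_console, can_read.]. New: audit_required, cond_7, session_fresh.
Round 4: R7 [quota_ok :- session_fresh, can_delete.]. New: quota_ok.
Round 5: R13 [role_viewer :- quota_ok, audit_required.]. New: role_viewer.
Round 6: R5 [token_valid :- role_viewer.]. New: token_valid.
Closure: {admin_console, audit_required, break_glass, can_delete, can_invite, can_read, can_write, cond_1, cond_2, cond_6, cond_7, device_trusted, elevated, ip_allowlisted, member_of_group, owner, quota_ok, restricted_mode, role_editor, role_viewer, session_fresh, sso_linked, token_valid} — 23 facts.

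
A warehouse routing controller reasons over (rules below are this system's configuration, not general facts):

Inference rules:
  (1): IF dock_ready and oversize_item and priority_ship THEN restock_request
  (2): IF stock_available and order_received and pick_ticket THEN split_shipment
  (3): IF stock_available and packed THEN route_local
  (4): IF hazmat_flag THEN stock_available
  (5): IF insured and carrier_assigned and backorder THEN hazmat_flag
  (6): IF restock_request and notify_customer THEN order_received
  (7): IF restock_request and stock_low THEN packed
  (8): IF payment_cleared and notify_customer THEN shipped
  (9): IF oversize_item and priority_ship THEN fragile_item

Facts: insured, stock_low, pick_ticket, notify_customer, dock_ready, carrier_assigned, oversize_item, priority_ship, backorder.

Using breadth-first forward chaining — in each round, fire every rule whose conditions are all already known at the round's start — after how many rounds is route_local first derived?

3

Round 1: (1) [IF dock_ready and oversize_item and priority_ship THEN restock_request]; (5) [IF insured and carrier_assigned and backorder THEN hazmat_flag]; (9) [IF oversize_item and priority_ship THEN fragile_item]. New: restock_request, hazmat_flag, fragile_item.
Round 2: (4) [IF hazmat_flag THEN stock_available]; (6) [IF restock_request and notify_customer THEN order_received]; (7) [IF restock_request and stock_low THEN packed]. New: stock_available, order_received, packed.
Round 3: (2) [IF stock_available and order_received and pick_ticket THEN split_shipment]; (3) [IF stock_available and packed THEN route_local]. New: split_shipment, route_local.
route_local first appears in round 3.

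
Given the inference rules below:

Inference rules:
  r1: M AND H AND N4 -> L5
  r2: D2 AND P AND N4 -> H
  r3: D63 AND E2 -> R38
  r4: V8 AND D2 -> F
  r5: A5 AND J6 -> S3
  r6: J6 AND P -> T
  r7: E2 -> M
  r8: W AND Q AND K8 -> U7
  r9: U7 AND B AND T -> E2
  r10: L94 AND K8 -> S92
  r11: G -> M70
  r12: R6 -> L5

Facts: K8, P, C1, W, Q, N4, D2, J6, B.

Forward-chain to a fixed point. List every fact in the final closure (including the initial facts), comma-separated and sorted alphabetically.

B, C1, D2, E2, H, J6, K8, L5, M, N4, P, Q, T, U7, W

Round 1: r2 [D2 AND P AND N4 -> H]; r6 [J6 AND P -> T]; r8 [W AND Q AND K8 -> U7]. New: H, T, U7.
Round 2: r9 [U7 AND B AND T -> E2]. New: E2.
Round 3: r7 [E2 -> M]. New: M.
Round 4: r1 [M AND H AND N4 -> L5]. New: L5.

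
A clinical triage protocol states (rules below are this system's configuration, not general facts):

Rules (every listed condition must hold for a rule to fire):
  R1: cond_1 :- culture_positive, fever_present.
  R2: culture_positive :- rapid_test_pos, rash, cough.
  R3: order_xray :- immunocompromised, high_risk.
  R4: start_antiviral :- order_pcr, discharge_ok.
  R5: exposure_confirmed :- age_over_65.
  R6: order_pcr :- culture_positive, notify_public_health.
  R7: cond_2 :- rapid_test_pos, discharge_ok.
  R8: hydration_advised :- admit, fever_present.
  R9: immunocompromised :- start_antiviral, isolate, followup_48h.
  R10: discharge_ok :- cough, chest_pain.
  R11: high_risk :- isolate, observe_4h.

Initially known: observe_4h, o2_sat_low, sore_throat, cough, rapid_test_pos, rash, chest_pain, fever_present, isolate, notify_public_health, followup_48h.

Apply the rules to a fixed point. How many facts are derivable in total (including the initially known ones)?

20

Round 1 fires R2, R10, R11, giving culture_positive, discharge_ok, high_risk.
Round 2 fires R1, R6, R7, giving cond_1, order_pcr, cond_2.
Round 3 fires R4, giving start_antiviral.
Round 4 fires R9, giving immunocompromised.
Round 5 fires R3, giving order_xray.
Closure: {chest_pain, cond_1, cond_2, cough, culture_positive, discharge_ok, fever_present, followup_48h, high_risk, immunocompromised, isolate, notify_public_health, o2_sat_low, observe_4h, order_pcr, order_xray, rapid_test_pos, rash, sore_throat, start_antiviral} — 20 facts.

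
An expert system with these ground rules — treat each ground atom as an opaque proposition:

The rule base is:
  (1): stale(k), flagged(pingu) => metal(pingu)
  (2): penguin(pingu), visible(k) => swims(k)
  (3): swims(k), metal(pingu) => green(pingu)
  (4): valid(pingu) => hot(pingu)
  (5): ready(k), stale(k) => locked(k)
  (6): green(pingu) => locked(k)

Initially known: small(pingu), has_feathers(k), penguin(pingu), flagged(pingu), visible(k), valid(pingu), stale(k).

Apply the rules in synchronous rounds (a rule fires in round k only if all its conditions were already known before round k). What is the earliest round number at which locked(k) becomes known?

3

[1] (1) [stale(k), flagged(pingu) => metal(pingu)]; (2) [penguin(pingu), visible(k) => swims(k)]; (4) [valid(pingu) => hot(pingu)]. ⇒ new: metal(pingu), swims(k), hot(pingu).
[2] (3) [swims(k), metal(pingu) => green(pingu)]. ⇒ new: green(pingu).
[3] (6) [green(pingu) => locked(k)]. ⇒ new: locked(k).
locked(k) first appears in round 3.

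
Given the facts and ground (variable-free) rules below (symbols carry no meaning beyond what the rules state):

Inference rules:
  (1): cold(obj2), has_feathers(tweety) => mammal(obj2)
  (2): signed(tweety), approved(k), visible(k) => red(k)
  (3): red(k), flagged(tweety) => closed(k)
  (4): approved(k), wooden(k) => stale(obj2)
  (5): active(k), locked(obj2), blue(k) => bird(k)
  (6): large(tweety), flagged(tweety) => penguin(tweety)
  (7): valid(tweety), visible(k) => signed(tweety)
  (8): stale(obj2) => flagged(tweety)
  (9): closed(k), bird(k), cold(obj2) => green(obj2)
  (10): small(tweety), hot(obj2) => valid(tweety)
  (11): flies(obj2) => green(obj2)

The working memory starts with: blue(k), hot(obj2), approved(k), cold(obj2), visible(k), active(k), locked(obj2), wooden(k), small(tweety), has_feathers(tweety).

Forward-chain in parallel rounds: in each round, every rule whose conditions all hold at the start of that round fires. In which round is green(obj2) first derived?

Round 1 — (1), (4), (5), (10), derive mammal(obj2), stale(obj2), bird(k), valid(tweety).
Round 2 — (7), (8), derive signed(tweety), flagged(tweety).
Round 3 — (2), derive red(k).
Round 4 — (3), derive closed(k).
Round 5 — (9), derive green(obj2).
green(obj2) first appears in round 5.

5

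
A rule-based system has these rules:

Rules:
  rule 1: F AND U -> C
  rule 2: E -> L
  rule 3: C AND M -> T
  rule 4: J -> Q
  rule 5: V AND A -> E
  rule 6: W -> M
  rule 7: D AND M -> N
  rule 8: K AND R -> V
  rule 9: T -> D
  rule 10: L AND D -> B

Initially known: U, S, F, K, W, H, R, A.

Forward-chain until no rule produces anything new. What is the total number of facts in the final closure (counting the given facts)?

Round 1: rule 1 [F AND U -> C]; rule 6 [W -> M]; rule 8 [K AND R -> V]. Adds C, M, V.
Round 2: rule 3 [C AND M -> T]; rule 5 [V AND A -> E]. Adds T, E.
Round 3: rule 2 [E -> L]; rule 9 [T -> D]. Adds L, D.
Round 4: rule 7 [D AND M -> N]; rule 10 [L AND D -> B]. Adds N, B.
Closure: {A, B, C, D, E, F, H, K, L, M, N, R, S, T, U, V, W} — 17 facts.

17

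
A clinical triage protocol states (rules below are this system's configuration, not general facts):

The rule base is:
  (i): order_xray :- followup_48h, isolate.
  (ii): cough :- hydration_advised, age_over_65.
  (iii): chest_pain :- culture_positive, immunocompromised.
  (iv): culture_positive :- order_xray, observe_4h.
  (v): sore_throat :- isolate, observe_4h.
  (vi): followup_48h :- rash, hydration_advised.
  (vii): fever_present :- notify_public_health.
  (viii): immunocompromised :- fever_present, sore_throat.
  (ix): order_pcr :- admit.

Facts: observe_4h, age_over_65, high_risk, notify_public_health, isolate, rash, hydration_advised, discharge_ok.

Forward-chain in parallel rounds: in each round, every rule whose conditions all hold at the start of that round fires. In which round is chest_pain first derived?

Round 1 fires (ii), (v), (vi), (vii), giving cough, sore_throat, followup_48h, fever_present.
Round 2 fires (i), (viii), giving order_xray, immunocompromised.
Round 3 fires (iv), giving culture_positive.
Round 4 fires (iii), giving chest_pain.
chest_pain first appears in round 4.

4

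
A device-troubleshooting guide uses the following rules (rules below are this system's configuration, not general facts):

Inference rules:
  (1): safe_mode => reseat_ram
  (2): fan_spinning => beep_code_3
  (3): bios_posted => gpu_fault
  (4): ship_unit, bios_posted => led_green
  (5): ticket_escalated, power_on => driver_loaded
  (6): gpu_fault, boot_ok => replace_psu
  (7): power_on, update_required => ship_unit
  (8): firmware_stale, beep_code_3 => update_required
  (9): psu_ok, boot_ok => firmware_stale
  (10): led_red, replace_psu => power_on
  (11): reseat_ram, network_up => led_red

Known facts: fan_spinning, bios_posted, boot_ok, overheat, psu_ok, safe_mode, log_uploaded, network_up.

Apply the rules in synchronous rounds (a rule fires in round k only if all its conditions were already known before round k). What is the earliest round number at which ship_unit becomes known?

[1] (1) [safe_mode => reseat_ram]; (2) [fan_spinning => beep_code_3]; (3) [bios_posted => gpu_fault]; (9) [psu_ok, boot_ok => firmware_stale]. ⇒ new: reseat_ram, beep_code_3, gpu_fault, firmware_stale.
[2] (6) [gpu_fault, boot_ok => replace_psu]; (8) [firmware_stale, beep_code_3 => update_required]; (11) [reseat_ram, network_up => led_red]. ⇒ new: replace_psu, update_required, led_red.
[3] (10) [led_red, replace_psu => power_on]. ⇒ new: power_on.
[4] (7) [power_on, update_required => ship_unit]. ⇒ new: ship_unit.
ship_unit first appears in round 4.

4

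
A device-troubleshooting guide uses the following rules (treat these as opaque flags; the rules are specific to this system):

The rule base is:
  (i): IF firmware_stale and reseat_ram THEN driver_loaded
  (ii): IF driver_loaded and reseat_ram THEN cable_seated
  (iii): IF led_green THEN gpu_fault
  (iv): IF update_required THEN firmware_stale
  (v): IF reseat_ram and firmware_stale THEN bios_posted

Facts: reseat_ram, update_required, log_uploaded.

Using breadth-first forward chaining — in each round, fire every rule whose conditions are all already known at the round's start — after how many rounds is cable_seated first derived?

Round 1 — (iv), derive firmware_stale.
Round 2 — (i), (v), derive driver_loaded, bios_posted.
Round 3 — (ii), derive cable_seated.
cable_seated first appears in round 3.

3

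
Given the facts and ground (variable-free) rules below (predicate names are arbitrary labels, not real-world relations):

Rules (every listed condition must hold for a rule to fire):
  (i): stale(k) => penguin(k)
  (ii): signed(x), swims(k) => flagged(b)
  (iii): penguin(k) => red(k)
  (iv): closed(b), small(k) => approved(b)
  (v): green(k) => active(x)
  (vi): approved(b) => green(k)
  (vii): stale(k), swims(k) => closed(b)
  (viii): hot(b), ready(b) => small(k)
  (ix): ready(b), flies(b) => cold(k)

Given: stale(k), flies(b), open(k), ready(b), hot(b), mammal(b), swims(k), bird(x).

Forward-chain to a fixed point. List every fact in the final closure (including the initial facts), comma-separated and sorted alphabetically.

Round 1 fires (i), (vii), (viii), (ix), giving penguin(k), closed(b), small(k), cold(k).
Round 2 fires (iii), (iv), giving red(k), approved(b).
Round 3 fires (vi), giving green(k).
Round 4 fires (v), giving active(x).

active(x), approved(b), bird(x), closed(b), cold(k), flies(b), green(k), hot(b), mammal(b), open(k), penguin(k), ready(b), red(k), small(k), stale(k), swims(k)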